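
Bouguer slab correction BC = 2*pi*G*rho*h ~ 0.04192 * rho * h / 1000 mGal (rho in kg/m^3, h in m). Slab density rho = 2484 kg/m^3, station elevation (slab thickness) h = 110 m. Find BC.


BC = 0.04192 * rho * h / 1000
= 0.04192 * 2484 * 110 / 1000
= 11.4542 mGal

11.4542


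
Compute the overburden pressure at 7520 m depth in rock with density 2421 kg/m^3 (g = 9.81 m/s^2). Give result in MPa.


P = rho * g * z / 1e6
= 2421 * 9.81 * 7520 / 1e6
= 178600075.2 / 1e6
= 178.6001 MPa

178.6001


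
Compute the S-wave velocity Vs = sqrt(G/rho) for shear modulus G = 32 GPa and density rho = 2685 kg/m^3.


Convert G to Pa: G = 32e9 Pa
Compute G/rho = 32e9 / 2685 = 11918063.3147
Vs = sqrt(11918063.3147) = 3452.25 m/s

3452.25


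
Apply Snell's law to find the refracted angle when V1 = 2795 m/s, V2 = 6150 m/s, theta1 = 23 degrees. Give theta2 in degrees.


sin(theta1) = sin(23 deg) = 0.390731
sin(theta2) = V2/V1 * sin(theta1) = 6150/2795 * 0.390731 = 0.859748
theta2 = arcsin(0.859748) = 59.2883 degrees

59.2883


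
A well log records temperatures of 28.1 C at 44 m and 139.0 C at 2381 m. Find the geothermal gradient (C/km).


dT = 139.0 - 28.1 = 110.9 C
dz = 2381 - 44 = 2337 m
gradient = dT/dz * 1000 = 110.9/2337 * 1000 = 47.454 C/km

47.454


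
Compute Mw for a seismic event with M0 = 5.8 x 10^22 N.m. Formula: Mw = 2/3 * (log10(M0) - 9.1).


log10(M0) = log10(5.8 x 10^22) = 22.7634
Mw = 2/3 * (22.7634 - 9.1)
= 2/3 * 13.6634
= 9.11

9.11


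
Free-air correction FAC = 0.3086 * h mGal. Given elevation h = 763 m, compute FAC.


FAC = 0.3086 * h
= 0.3086 * 763
= 235.4618 mGal

235.4618


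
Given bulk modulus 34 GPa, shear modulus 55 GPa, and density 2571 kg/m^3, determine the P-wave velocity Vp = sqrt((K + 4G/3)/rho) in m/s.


First compute the effective modulus:
K + 4G/3 = 34e9 + 4*55e9/3 = 107333333333.33 Pa
Then divide by density:
107333333333.33 / 2571 = 41747698.6905 Pa/(kg/m^3)
Take the square root:
Vp = sqrt(41747698.6905) = 6461.25 m/s

6461.25


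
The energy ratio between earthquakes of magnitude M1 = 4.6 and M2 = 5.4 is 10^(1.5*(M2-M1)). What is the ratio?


M2 - M1 = 5.4 - 4.6 = 0.8
1.5 * 0.8 = 1.2
ratio = 10^1.2 = 15.85

15.85


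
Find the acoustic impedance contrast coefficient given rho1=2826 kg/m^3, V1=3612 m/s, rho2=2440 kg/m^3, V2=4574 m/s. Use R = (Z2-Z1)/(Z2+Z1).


Z1 = 2826 * 3612 = 10207512
Z2 = 2440 * 4574 = 11160560
R = (11160560 - 10207512) / (11160560 + 10207512) = 953048 / 21368072 = 0.0446

0.0446


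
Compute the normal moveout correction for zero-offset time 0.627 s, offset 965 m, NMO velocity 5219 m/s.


x/Vnmo = 965/5219 = 0.184901
(x/Vnmo)^2 = 0.034188
t0^2 = 0.393129
sqrt(0.393129 + 0.034188) = 0.653695
dt = 0.653695 - 0.627 = 0.026695

0.026695


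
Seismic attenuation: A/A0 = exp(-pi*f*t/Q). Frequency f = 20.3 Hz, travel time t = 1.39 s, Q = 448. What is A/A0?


pi*f*t/Q = pi*20.3*1.39/448 = 0.197871
A/A0 = exp(-0.197871) = 0.820475

0.820475


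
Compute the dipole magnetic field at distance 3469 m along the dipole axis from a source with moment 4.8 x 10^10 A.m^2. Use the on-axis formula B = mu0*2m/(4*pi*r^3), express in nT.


m = 4.8 x 10^10 = 48000000000 A.m^2
2m = 96000000000 A.m^2
r^3 = 3469^3 = 41745810709
B = (4pi*10^-7) * 96000000000 / (4*pi * 41745810709) * 1e9
= 120637.157898 / 524593328966.18 * 1e9
= 229.9632 nT

229.9632


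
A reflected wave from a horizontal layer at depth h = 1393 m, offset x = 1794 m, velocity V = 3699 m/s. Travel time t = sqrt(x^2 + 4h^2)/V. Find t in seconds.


x^2 + 4h^2 = 1794^2 + 4*1393^2 = 3218436 + 7761796 = 10980232
sqrt(10980232) = 3313.6433
t = 3313.6433 / 3699 = 0.8958 s

0.8958


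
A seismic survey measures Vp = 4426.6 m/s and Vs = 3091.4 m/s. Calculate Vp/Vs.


Vp/Vs = 4426.6 / 3091.4
= 1.4319

1.4319


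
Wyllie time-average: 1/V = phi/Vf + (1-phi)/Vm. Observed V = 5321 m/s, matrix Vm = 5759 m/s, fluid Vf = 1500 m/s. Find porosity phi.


1/V - 1/Vm = 1/5321 - 1/5759 = 1.429e-05
1/Vf - 1/Vm = 1/1500 - 1/5759 = 0.00049303
phi = 1.429e-05 / 0.00049303 = 0.029

0.029


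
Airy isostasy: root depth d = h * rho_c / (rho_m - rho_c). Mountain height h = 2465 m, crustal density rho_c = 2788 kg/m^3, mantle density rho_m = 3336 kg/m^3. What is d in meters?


rho_m - rho_c = 3336 - 2788 = 548
d = 2465 * 2788 / 548
= 6872420 / 548
= 12540.91 m

12540.91


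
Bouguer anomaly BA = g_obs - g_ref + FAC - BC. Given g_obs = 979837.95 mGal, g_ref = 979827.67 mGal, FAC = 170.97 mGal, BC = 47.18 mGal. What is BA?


BA = g_obs - g_ref + FAC - BC
= 979837.95 - 979827.67 + 170.97 - 47.18
= 134.07 mGal

134.07


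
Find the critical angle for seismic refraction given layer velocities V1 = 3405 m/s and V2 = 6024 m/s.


V1/V2 = 3405/6024 = 0.565239
theta_c = arcsin(0.565239) = 34.4189 degrees

34.4189


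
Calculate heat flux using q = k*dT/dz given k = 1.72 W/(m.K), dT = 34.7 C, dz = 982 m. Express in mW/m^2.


q = k * dT / dz * 1000
= 1.72 * 34.7 / 982 * 1000
= 0.060778 * 1000
= 60.778 mW/m^2

60.778


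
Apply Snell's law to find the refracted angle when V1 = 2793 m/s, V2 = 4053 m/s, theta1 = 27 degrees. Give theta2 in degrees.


sin(theta1) = sin(27 deg) = 0.45399
sin(theta2) = V2/V1 * sin(theta1) = 4053/2793 * 0.45399 = 0.658798
theta2 = arcsin(0.658798) = 41.2083 degrees

41.2083


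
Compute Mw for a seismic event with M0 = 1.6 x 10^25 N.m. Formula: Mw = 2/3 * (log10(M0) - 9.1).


log10(M0) = log10(1.6 x 10^25) = 25.2041
Mw = 2/3 * (25.2041 - 9.1)
= 2/3 * 16.1041
= 10.74

10.74


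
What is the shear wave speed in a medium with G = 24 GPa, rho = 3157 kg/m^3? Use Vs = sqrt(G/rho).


Convert G to Pa: G = 24e9 Pa
Compute G/rho = 24e9 / 3157 = 7602153.9436
Vs = sqrt(7602153.9436) = 2757.2 m/s

2757.2


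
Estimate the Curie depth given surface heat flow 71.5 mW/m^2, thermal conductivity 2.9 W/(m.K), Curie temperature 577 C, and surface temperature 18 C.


T_Curie - T_surf = 577 - 18 = 559 C
Convert q to W/m^2: 71.5 mW/m^2 = 0.0715 W/m^2
d = 559 * 2.9 / 0.0715 = 22672.73 m

22672.73


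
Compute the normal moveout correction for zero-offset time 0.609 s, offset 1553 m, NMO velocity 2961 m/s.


x/Vnmo = 1553/2961 = 0.524485
(x/Vnmo)^2 = 0.275084
t0^2 = 0.370881
sqrt(0.370881 + 0.275084) = 0.80372
dt = 0.80372 - 0.609 = 0.19472

0.19472


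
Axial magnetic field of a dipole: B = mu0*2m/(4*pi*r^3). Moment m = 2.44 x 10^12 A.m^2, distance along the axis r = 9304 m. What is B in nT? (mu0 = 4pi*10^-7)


m = 2.44 x 10^12 = 2440000000000 A.m^2
2m = 4880000000000 A.m^2
r^3 = 9304^3 = 805395326464
B = (4pi*10^-7) * 4880000000000 / (4*pi * 805395326464) * 1e9
= 6132388.859807 / 10120896163419.42 * 1e9
= 605.9136 nT

605.9136


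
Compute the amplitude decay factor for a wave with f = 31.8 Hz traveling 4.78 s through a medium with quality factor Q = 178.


pi*f*t/Q = pi*31.8*4.78/178 = 2.682779
A/A0 = exp(-2.682779) = 0.068373

0.068373


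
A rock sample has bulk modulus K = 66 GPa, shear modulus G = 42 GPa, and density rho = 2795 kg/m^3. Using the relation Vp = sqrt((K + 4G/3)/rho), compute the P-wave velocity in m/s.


First compute the effective modulus:
K + 4G/3 = 66e9 + 4*42e9/3 = 122000000000.0 Pa
Then divide by density:
122000000000.0 / 2795 = 43649373.8819 Pa/(kg/m^3)
Take the square root:
Vp = sqrt(43649373.8819) = 6606.77 m/s

6606.77


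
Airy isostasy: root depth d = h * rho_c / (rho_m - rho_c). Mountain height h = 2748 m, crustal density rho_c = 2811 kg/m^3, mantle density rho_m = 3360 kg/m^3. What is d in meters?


rho_m - rho_c = 3360 - 2811 = 549
d = 2748 * 2811 / 549
= 7724628 / 549
= 14070.36 m

14070.36


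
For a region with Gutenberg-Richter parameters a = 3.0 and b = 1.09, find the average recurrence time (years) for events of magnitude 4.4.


log10(N) = 3.0 - 1.09*4.4 = -1.796
N = 10^-1.796 = 0.015996
T = 1/N = 1/0.015996 = 62.5173 years

62.5173


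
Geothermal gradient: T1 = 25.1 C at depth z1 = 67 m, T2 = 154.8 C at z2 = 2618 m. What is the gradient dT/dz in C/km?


dT = 154.8 - 25.1 = 129.7 C
dz = 2618 - 67 = 2551 m
gradient = dT/dz * 1000 = 129.7/2551 * 1000 = 50.8428 C/km

50.8428


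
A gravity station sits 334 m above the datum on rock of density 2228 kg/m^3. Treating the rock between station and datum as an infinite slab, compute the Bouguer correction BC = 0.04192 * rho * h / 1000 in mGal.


BC = 0.04192 * rho * h / 1000
= 0.04192 * 2228 * 334 / 1000
= 31.1949 mGal

31.1949


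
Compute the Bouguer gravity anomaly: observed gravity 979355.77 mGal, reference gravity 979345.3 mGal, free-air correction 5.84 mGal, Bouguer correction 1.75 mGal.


BA = g_obs - g_ref + FAC - BC
= 979355.77 - 979345.3 + 5.84 - 1.75
= 14.56 mGal

14.56


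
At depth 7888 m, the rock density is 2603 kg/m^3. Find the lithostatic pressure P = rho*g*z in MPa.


P = rho * g * z / 1e6
= 2603 * 9.81 * 7888 / 1e6
= 201423471.84 / 1e6
= 201.4235 MPa

201.4235


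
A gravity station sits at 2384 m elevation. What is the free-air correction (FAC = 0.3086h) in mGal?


FAC = 0.3086 * h
= 0.3086 * 2384
= 735.7024 mGal

735.7024


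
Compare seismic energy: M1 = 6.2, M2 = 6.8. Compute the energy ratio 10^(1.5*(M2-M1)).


M2 - M1 = 6.8 - 6.2 = 0.6
1.5 * 0.6 = 0.9
ratio = 10^0.9 = 7.94

7.94


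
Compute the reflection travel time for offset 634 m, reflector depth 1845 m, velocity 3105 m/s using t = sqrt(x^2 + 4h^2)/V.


x^2 + 4h^2 = 634^2 + 4*1845^2 = 401956 + 13616100 = 14018056
sqrt(14018056) = 3744.0694
t = 3744.0694 / 3105 = 1.2058 s

1.2058


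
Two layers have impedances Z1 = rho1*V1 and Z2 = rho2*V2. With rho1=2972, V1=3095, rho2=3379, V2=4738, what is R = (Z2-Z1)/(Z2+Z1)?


Z1 = 2972 * 3095 = 9198340
Z2 = 3379 * 4738 = 16009702
R = (16009702 - 9198340) / (16009702 + 9198340) = 6811362 / 25208042 = 0.2702

0.2702


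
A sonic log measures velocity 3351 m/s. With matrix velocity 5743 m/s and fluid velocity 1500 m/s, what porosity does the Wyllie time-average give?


1/V - 1/Vm = 1/3351 - 1/5743 = 0.00012429
1/Vf - 1/Vm = 1/1500 - 1/5743 = 0.00049254
phi = 0.00012429 / 0.00049254 = 0.2524

0.2524


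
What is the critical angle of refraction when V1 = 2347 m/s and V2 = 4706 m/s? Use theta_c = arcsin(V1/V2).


V1/V2 = 2347/4706 = 0.498725
theta_c = arcsin(0.498725) = 29.9157 degrees

29.9157


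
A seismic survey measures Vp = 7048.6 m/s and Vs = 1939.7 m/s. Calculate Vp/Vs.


Vp/Vs = 7048.6 / 1939.7
= 3.6339

3.6339


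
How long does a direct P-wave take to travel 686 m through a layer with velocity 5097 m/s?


t = x / V
= 686 / 5097
= 0.1346 s

0.1346


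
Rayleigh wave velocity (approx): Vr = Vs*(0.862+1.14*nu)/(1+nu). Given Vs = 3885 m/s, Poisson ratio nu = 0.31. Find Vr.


Numerator factor = 0.862 + 1.14*0.31 = 1.2154
Denominator = 1 + 0.31 = 1.31
Vr = 3885 * 1.2154 / 1.31 = 3604.45 m/s

3604.45


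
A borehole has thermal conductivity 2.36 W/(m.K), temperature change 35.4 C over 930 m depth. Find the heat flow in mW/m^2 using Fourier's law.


q = k * dT / dz * 1000
= 2.36 * 35.4 / 930 * 1000
= 0.089832 * 1000
= 89.8323 mW/m^2

89.8323


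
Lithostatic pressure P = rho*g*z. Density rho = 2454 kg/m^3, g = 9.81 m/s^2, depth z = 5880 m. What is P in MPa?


P = rho * g * z / 1e6
= 2454 * 9.81 * 5880 / 1e6
= 141553591.2 / 1e6
= 141.5536 MPa

141.5536


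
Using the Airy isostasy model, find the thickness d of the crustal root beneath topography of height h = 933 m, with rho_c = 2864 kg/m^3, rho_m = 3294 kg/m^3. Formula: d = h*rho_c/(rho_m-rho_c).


rho_m - rho_c = 3294 - 2864 = 430
d = 933 * 2864 / 430
= 2672112 / 430
= 6214.21 m

6214.21


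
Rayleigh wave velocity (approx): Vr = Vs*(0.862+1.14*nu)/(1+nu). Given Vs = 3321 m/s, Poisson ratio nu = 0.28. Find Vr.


Numerator factor = 0.862 + 1.14*0.28 = 1.1812
Denominator = 1 + 0.28 = 1.28
Vr = 3321 * 1.1812 / 1.28 = 3064.66 m/s

3064.66


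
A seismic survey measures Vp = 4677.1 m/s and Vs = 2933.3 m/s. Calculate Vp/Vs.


Vp/Vs = 4677.1 / 2933.3
= 1.5945

1.5945


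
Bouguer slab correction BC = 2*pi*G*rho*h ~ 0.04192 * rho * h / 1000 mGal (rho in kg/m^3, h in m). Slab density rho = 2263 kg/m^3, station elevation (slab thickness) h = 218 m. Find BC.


BC = 0.04192 * rho * h / 1000
= 0.04192 * 2263 * 218 / 1000
= 20.6806 mGal

20.6806


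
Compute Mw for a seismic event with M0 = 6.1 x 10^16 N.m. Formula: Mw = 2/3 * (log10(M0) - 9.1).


log10(M0) = log10(6.1 x 10^16) = 16.7853
Mw = 2/3 * (16.7853 - 9.1)
= 2/3 * 7.6853
= 5.12

5.12


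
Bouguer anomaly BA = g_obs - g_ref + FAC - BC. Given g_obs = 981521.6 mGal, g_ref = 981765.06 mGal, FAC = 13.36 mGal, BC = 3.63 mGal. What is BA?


BA = g_obs - g_ref + FAC - BC
= 981521.6 - 981765.06 + 13.36 - 3.63
= -233.73 mGal

-233.73


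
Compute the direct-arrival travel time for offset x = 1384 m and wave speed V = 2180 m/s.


t = x / V
= 1384 / 2180
= 0.6349 s

0.6349


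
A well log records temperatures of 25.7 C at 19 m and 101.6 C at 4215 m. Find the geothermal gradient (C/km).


dT = 101.6 - 25.7 = 75.9 C
dz = 4215 - 19 = 4196 m
gradient = dT/dz * 1000 = 75.9/4196 * 1000 = 18.0887 C/km

18.0887


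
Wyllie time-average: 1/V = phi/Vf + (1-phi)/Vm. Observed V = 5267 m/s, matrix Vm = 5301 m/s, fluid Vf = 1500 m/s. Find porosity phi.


1/V - 1/Vm = 1/5267 - 1/5301 = 1.22e-06
1/Vf - 1/Vm = 1/1500 - 1/5301 = 0.00047802
phi = 1.22e-06 / 0.00047802 = 0.0025

0.0025


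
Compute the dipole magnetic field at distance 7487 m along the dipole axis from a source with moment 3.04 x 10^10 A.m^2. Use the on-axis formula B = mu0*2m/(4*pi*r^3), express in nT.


m = 3.04 x 10^10 = 30400000000 A.m^2
2m = 60800000000 A.m^2
r^3 = 7487^3 = 419685050303
B = (4pi*10^-7) * 60800000000 / (4*pi * 419685050303) * 1e9
= 76403.533335 / 5273917883413.47 * 1e9
= 14.4871 nT

14.4871


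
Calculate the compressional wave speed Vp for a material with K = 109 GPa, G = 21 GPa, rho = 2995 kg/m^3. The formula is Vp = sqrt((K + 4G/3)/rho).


First compute the effective modulus:
K + 4G/3 = 109e9 + 4*21e9/3 = 137000000000.0 Pa
Then divide by density:
137000000000.0 / 2995 = 45742904.8414 Pa/(kg/m^3)
Take the square root:
Vp = sqrt(45742904.8414) = 6763.35 m/s

6763.35


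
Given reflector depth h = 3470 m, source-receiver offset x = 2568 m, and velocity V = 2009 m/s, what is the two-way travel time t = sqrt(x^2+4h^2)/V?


x^2 + 4h^2 = 2568^2 + 4*3470^2 = 6594624 + 48163600 = 54758224
sqrt(54758224) = 7399.88
t = 7399.88 / 2009 = 3.6834 s

3.6834


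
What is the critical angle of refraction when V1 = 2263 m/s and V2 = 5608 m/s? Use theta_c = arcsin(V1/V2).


V1/V2 = 2263/5608 = 0.403531
theta_c = arcsin(0.403531) = 23.7991 degrees

23.7991


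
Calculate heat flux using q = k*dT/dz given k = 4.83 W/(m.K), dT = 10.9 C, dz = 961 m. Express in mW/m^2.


q = k * dT / dz * 1000
= 4.83 * 10.9 / 961 * 1000
= 0.054784 * 1000
= 54.7836 mW/m^2

54.7836


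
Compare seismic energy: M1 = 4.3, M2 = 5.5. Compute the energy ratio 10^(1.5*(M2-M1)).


M2 - M1 = 5.5 - 4.3 = 1.2
1.5 * 1.2 = 1.8
ratio = 10^1.8 = 63.1

63.1


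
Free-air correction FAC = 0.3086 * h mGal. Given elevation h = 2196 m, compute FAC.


FAC = 0.3086 * h
= 0.3086 * 2196
= 677.6856 mGal

677.6856


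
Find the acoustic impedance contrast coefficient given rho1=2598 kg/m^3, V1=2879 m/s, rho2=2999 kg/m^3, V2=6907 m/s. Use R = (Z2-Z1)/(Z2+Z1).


Z1 = 2598 * 2879 = 7479642
Z2 = 2999 * 6907 = 20714093
R = (20714093 - 7479642) / (20714093 + 7479642) = 13234451 / 28193735 = 0.4694

0.4694


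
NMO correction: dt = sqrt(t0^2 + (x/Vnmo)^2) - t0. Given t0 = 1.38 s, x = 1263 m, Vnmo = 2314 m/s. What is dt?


x/Vnmo = 1263/2314 = 0.545808
(x/Vnmo)^2 = 0.297907
t0^2 = 1.9044
sqrt(1.9044 + 0.297907) = 1.484017
dt = 1.484017 - 1.38 = 0.104017

0.104017


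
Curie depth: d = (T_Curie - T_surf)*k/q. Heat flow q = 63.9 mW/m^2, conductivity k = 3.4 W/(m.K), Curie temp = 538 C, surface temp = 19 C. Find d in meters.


T_Curie - T_surf = 538 - 19 = 519 C
Convert q to W/m^2: 63.9 mW/m^2 = 0.0639 W/m^2
d = 519 * 3.4 / 0.0639 = 27615.02 m

27615.02


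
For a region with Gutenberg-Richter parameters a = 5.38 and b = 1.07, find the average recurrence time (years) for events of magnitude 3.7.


log10(N) = 5.38 - 1.07*3.7 = 1.421
N = 10^1.421 = 26.363314
T = 1/N = 1/26.363314 = 0.0379 years

0.0379


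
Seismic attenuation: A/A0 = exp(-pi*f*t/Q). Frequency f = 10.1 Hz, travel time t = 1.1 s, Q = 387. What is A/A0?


pi*f*t/Q = pi*10.1*1.1/387 = 0.090189
A/A0 = exp(-0.090189) = 0.913759

0.913759


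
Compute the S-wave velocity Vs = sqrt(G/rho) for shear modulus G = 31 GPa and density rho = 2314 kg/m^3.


Convert G to Pa: G = 31e9 Pa
Compute G/rho = 31e9 / 2314 = 13396715.6439
Vs = sqrt(13396715.6439) = 3660.15 m/s

3660.15


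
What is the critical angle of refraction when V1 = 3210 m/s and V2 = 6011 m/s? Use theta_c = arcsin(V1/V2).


V1/V2 = 3210/6011 = 0.534021
theta_c = arcsin(0.534021) = 32.2775 degrees

32.2775


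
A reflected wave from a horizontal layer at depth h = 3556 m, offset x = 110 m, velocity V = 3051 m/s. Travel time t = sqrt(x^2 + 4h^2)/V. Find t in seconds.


x^2 + 4h^2 = 110^2 + 4*3556^2 = 12100 + 50580544 = 50592644
sqrt(50592644) = 7112.8506
t = 7112.8506 / 3051 = 2.3313 s

2.3313


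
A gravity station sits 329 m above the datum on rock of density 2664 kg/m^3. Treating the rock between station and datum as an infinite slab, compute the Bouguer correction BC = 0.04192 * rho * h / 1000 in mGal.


BC = 0.04192 * rho * h / 1000
= 0.04192 * 2664 * 329 / 1000
= 36.741 mGal

36.741


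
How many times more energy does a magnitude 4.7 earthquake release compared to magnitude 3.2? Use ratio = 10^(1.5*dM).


M2 - M1 = 4.7 - 3.2 = 1.5
1.5 * 1.5 = 2.25
ratio = 10^2.25 = 177.83

177.83


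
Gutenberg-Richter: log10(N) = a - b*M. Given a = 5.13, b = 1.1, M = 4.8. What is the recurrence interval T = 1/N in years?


log10(N) = 5.13 - 1.1*4.8 = -0.15
N = 10^-0.15 = 0.707946
T = 1/N = 1/0.707946 = 1.4125 years

1.4125


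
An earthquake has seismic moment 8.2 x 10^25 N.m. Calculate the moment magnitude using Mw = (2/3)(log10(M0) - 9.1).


log10(M0) = log10(8.2 x 10^25) = 25.9138
Mw = 2/3 * (25.9138 - 9.1)
= 2/3 * 16.8138
= 11.21

11.21


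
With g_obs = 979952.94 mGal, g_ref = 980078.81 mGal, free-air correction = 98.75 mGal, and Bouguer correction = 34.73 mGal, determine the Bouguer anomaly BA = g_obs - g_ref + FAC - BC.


BA = g_obs - g_ref + FAC - BC
= 979952.94 - 980078.81 + 98.75 - 34.73
= -61.85 mGal

-61.85


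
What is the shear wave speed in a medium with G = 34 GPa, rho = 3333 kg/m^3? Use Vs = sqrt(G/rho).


Convert G to Pa: G = 34e9 Pa
Compute G/rho = 34e9 / 3333 = 10201020.102
Vs = sqrt(10201020.102) = 3193.9 m/s

3193.9


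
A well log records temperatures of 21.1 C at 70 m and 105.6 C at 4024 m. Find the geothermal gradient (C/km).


dT = 105.6 - 21.1 = 84.5 C
dz = 4024 - 70 = 3954 m
gradient = dT/dz * 1000 = 84.5/3954 * 1000 = 21.3708 C/km

21.3708


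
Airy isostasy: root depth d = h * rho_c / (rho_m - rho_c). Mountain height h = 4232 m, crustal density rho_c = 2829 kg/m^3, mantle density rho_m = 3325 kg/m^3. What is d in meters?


rho_m - rho_c = 3325 - 2829 = 496
d = 4232 * 2829 / 496
= 11972328 / 496
= 24137.76 m

24137.76


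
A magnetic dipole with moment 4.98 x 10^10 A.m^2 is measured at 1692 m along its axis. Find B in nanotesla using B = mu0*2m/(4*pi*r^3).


m = 4.98 x 10^10 = 49800000000 A.m^2
2m = 99600000000 A.m^2
r^3 = 1692^3 = 4843965888
B = (4pi*10^-7) * 99600000000 / (4*pi * 4843965888) * 1e9
= 125161.051319 / 60871070591.92 * 1e9
= 2056.1664 nT

2056.1664


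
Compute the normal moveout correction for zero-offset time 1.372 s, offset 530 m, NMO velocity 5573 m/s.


x/Vnmo = 530/5573 = 0.095101
(x/Vnmo)^2 = 0.009044
t0^2 = 1.882384
sqrt(1.882384 + 0.009044) = 1.375292
dt = 1.375292 - 1.372 = 0.003292

0.003292


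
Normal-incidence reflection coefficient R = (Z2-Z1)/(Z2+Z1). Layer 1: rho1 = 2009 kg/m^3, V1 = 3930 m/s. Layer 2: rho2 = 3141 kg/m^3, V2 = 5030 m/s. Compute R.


Z1 = 2009 * 3930 = 7895370
Z2 = 3141 * 5030 = 15799230
R = (15799230 - 7895370) / (15799230 + 7895370) = 7903860 / 23694600 = 0.3336

0.3336


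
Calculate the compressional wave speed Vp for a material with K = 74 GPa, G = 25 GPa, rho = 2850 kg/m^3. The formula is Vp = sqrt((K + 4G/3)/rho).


First compute the effective modulus:
K + 4G/3 = 74e9 + 4*25e9/3 = 107333333333.33 Pa
Then divide by density:
107333333333.33 / 2850 = 37660818.7135 Pa/(kg/m^3)
Take the square root:
Vp = sqrt(37660818.7135) = 6136.84 m/s

6136.84


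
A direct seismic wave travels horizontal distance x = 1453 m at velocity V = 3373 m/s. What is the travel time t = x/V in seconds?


t = x / V
= 1453 / 3373
= 0.4308 s

0.4308


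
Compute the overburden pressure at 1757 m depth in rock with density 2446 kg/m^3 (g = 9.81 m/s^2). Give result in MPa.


P = rho * g * z / 1e6
= 2446 * 9.81 * 1757 / 1e6
= 42159671.82 / 1e6
= 42.1597 MPa

42.1597


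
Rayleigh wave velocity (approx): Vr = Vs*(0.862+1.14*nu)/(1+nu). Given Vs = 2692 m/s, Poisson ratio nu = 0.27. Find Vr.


Numerator factor = 0.862 + 1.14*0.27 = 1.1698
Denominator = 1 + 0.27 = 1.27
Vr = 2692 * 1.1698 / 1.27 = 2479.61 m/s

2479.61


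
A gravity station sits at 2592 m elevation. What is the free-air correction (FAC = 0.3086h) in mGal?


FAC = 0.3086 * h
= 0.3086 * 2592
= 799.8912 mGal

799.8912


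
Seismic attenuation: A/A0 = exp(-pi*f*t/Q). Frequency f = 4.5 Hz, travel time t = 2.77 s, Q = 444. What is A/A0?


pi*f*t/Q = pi*4.5*2.77/444 = 0.088198
A/A0 = exp(-0.088198) = 0.915579

0.915579


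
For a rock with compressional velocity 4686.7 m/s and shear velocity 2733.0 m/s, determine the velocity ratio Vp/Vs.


Vp/Vs = 4686.7 / 2733.0
= 1.7149

1.7149


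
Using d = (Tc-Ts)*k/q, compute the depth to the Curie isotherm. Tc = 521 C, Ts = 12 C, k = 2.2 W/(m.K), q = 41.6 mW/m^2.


T_Curie - T_surf = 521 - 12 = 509 C
Convert q to W/m^2: 41.6 mW/m^2 = 0.0416 W/m^2
d = 509 * 2.2 / 0.0416 = 26918.27 m

26918.27


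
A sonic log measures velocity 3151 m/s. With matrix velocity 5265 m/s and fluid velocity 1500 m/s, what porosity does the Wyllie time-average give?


1/V - 1/Vm = 1/3151 - 1/5265 = 0.00012743
1/Vf - 1/Vm = 1/1500 - 1/5265 = 0.00047673
phi = 0.00012743 / 0.00047673 = 0.2673

0.2673


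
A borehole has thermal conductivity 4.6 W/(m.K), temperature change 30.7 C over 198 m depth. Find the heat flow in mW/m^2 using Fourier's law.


q = k * dT / dz * 1000
= 4.6 * 30.7 / 198 * 1000
= 0.713232 * 1000
= 713.2323 mW/m^2

713.2323


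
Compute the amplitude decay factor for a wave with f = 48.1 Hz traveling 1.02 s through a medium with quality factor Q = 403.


pi*f*t/Q = pi*48.1*1.02/403 = 0.382464
A/A0 = exp(-0.382464) = 0.682179

0.682179


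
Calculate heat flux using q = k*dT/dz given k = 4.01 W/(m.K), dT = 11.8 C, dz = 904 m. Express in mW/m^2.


q = k * dT / dz * 1000
= 4.01 * 11.8 / 904 * 1000
= 0.052343 * 1000
= 52.3429 mW/m^2

52.3429


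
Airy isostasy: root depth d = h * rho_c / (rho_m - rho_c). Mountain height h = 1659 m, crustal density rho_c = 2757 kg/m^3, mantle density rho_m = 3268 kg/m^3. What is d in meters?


rho_m - rho_c = 3268 - 2757 = 511
d = 1659 * 2757 / 511
= 4573863 / 511
= 8950.81 m

8950.81


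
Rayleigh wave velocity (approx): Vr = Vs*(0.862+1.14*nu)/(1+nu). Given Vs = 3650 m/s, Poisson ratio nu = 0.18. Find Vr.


Numerator factor = 0.862 + 1.14*0.18 = 1.0672
Denominator = 1 + 0.18 = 1.18
Vr = 3650 * 1.0672 / 1.18 = 3301.08 m/s

3301.08


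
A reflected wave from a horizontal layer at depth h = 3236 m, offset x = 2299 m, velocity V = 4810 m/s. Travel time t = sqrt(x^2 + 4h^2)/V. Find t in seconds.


x^2 + 4h^2 = 2299^2 + 4*3236^2 = 5285401 + 41886784 = 47172185
sqrt(47172185) = 6868.201
t = 6868.201 / 4810 = 1.4279 s

1.4279


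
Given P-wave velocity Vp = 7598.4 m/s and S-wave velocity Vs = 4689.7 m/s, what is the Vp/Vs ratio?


Vp/Vs = 7598.4 / 4689.7
= 1.6202

1.6202


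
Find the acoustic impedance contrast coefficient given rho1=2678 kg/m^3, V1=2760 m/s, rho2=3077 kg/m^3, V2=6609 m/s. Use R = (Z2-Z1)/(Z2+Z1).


Z1 = 2678 * 2760 = 7391280
Z2 = 3077 * 6609 = 20335893
R = (20335893 - 7391280) / (20335893 + 7391280) = 12944613 / 27727173 = 0.4669

0.4669


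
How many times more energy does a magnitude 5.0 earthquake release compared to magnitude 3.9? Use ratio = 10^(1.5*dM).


M2 - M1 = 5.0 - 3.9 = 1.1
1.5 * 1.1 = 1.65
ratio = 10^1.65 = 44.67

44.67


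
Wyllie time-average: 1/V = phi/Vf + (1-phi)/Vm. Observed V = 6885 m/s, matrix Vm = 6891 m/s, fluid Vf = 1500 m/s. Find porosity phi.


1/V - 1/Vm = 1/6885 - 1/6891 = 1.3e-07
1/Vf - 1/Vm = 1/1500 - 1/6891 = 0.00052155
phi = 1.3e-07 / 0.00052155 = 0.0002

2.000000e-04


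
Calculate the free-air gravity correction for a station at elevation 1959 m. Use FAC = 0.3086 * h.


FAC = 0.3086 * h
= 0.3086 * 1959
= 604.5474 mGal

604.5474


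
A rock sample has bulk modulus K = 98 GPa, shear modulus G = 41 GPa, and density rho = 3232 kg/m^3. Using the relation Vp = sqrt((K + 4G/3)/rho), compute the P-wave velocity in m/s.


First compute the effective modulus:
K + 4G/3 = 98e9 + 4*41e9/3 = 152666666666.67 Pa
Then divide by density:
152666666666.67 / 3232 = 47235973.5974 Pa/(kg/m^3)
Take the square root:
Vp = sqrt(47235973.5974) = 6872.84 m/s

6872.84


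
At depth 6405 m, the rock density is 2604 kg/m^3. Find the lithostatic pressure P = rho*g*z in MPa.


P = rho * g * z / 1e6
= 2604 * 9.81 * 6405 / 1e6
= 163617262.2 / 1e6
= 163.6173 MPa

163.6173


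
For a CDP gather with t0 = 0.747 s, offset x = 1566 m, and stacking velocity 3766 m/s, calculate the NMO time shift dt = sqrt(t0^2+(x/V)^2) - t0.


x/Vnmo = 1566/3766 = 0.415826
(x/Vnmo)^2 = 0.172911
t0^2 = 0.558009
sqrt(0.558009 + 0.172911) = 0.854939
dt = 0.854939 - 0.747 = 0.107939

0.107939


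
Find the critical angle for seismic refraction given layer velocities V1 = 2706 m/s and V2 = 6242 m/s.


V1/V2 = 2706/6242 = 0.433515
theta_c = arcsin(0.433515) = 25.6908 degrees

25.6908


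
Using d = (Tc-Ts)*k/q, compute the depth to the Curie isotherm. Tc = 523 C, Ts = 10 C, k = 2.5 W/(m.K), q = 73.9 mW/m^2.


T_Curie - T_surf = 523 - 10 = 513 C
Convert q to W/m^2: 73.9 mW/m^2 = 0.0739 W/m^2
d = 513 * 2.5 / 0.0739 = 17354.53 m

17354.53


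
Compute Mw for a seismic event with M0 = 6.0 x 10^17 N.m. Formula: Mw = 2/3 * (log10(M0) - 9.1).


log10(M0) = log10(6.0 x 10^17) = 17.7782
Mw = 2/3 * (17.7782 - 9.1)
= 2/3 * 8.6782
= 5.79

5.79


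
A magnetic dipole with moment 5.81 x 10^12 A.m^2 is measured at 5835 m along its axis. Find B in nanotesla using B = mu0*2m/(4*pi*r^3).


m = 5.81 x 10^12 = 5810000000000 A.m^2
2m = 11620000000000 A.m^2
r^3 = 5835^3 = 198665557875
B = (4pi*10^-7) * 11620000000000 / (4*pi * 198665557875) * 1e9
= 14602122.653885 / 2496505028565.67 * 1e9
= 5849.0259 nT

5849.0259


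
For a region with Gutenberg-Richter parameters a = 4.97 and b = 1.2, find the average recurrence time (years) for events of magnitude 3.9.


log10(N) = 4.97 - 1.2*3.9 = 0.29
N = 10^0.29 = 1.949845
T = 1/N = 1/1.949845 = 0.5129 years

0.5129


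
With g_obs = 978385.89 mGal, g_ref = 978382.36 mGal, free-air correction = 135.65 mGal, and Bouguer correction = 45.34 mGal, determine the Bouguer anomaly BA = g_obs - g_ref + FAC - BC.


BA = g_obs - g_ref + FAC - BC
= 978385.89 - 978382.36 + 135.65 - 45.34
= 93.84 mGal

93.84


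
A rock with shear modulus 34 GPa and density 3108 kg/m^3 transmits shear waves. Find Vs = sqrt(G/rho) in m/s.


Convert G to Pa: G = 34e9 Pa
Compute G/rho = 34e9 / 3108 = 10939510.9395
Vs = sqrt(10939510.9395) = 3307.49 m/s

3307.49


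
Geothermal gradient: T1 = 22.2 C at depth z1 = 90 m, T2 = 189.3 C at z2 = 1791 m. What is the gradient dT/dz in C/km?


dT = 189.3 - 22.2 = 167.1 C
dz = 1791 - 90 = 1701 m
gradient = dT/dz * 1000 = 167.1/1701 * 1000 = 98.2363 C/km

98.2363


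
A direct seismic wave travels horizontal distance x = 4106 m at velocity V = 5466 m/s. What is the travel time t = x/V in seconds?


t = x / V
= 4106 / 5466
= 0.7512 s

0.7512


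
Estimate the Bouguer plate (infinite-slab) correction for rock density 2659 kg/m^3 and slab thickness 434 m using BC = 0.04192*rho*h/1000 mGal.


BC = 0.04192 * rho * h / 1000
= 0.04192 * 2659 * 434 / 1000
= 48.3759 mGal

48.3759


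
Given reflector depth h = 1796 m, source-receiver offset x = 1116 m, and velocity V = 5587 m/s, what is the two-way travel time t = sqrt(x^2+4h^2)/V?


x^2 + 4h^2 = 1116^2 + 4*1796^2 = 1245456 + 12902464 = 14147920
sqrt(14147920) = 3761.3721
t = 3761.3721 / 5587 = 0.6732 s

0.6732


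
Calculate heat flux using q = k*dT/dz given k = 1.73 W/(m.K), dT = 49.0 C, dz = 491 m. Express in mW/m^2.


q = k * dT / dz * 1000
= 1.73 * 49.0 / 491 * 1000
= 0.172648 * 1000
= 172.6477 mW/m^2

172.6477


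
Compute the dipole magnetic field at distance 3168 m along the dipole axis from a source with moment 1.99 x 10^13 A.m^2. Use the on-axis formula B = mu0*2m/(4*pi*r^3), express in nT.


m = 1.99 x 10^13 = 19900000000000 A.m^2
2m = 39800000000000 A.m^2
r^3 = 3168^3 = 31794757632
B = (4pi*10^-7) * 39800000000000 / (4*pi * 31794757632) * 1e9
= 50014155.04515 / 399544707997.44 * 1e9
= 125177.8688 nT

125177.8688


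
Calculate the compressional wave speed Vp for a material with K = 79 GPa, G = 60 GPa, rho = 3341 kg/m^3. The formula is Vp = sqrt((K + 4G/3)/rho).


First compute the effective modulus:
K + 4G/3 = 79e9 + 4*60e9/3 = 159000000000.0 Pa
Then divide by density:
159000000000.0 / 3341 = 47590541.754 Pa/(kg/m^3)
Take the square root:
Vp = sqrt(47590541.754) = 6898.59 m/s

6898.59


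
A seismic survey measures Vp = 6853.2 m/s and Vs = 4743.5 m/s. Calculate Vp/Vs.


Vp/Vs = 6853.2 / 4743.5
= 1.4448

1.4448


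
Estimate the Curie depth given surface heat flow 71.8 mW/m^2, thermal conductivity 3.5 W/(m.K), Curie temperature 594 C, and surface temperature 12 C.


T_Curie - T_surf = 594 - 12 = 582 C
Convert q to W/m^2: 71.8 mW/m^2 = 0.0718 W/m^2
d = 582 * 3.5 / 0.0718 = 28370.47 m

28370.47


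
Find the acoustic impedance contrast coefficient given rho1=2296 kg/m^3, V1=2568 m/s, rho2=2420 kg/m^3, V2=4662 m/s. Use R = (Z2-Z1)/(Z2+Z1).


Z1 = 2296 * 2568 = 5896128
Z2 = 2420 * 4662 = 11282040
R = (11282040 - 5896128) / (11282040 + 5896128) = 5385912 / 17178168 = 0.3135

0.3135


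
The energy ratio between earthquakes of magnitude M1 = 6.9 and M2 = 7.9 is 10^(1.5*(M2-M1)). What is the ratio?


M2 - M1 = 7.9 - 6.9 = 1.0
1.5 * 1.0 = 1.5
ratio = 10^1.5 = 31.62

31.62


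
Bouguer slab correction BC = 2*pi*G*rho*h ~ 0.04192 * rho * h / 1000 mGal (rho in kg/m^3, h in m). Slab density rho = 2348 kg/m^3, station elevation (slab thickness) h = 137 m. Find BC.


BC = 0.04192 * rho * h / 1000
= 0.04192 * 2348 * 137 / 1000
= 13.4847 mGal

13.4847


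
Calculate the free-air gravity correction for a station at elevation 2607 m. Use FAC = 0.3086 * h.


FAC = 0.3086 * h
= 0.3086 * 2607
= 804.5202 mGal

804.5202


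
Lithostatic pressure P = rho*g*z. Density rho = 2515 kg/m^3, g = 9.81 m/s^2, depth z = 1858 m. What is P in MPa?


P = rho * g * z / 1e6
= 2515 * 9.81 * 1858 / 1e6
= 45840854.7 / 1e6
= 45.8409 MPa

45.8409


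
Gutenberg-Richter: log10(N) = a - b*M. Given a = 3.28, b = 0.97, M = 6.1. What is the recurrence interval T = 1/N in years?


log10(N) = 3.28 - 0.97*6.1 = -2.637
N = 10^-2.637 = 0.002307
T = 1/N = 1/0.002307 = 433.5109 years

433.5109


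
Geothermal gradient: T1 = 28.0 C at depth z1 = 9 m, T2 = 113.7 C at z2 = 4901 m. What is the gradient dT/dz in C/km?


dT = 113.7 - 28.0 = 85.7 C
dz = 4901 - 9 = 4892 m
gradient = dT/dz * 1000 = 85.7/4892 * 1000 = 17.5184 C/km

17.5184


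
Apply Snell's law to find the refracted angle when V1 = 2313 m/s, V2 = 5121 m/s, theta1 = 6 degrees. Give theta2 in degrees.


sin(theta1) = sin(6 deg) = 0.104528
sin(theta2) = V2/V1 * sin(theta1) = 5121/2313 * 0.104528 = 0.231427
theta2 = arcsin(0.231427) = 13.3811 degrees

13.3811


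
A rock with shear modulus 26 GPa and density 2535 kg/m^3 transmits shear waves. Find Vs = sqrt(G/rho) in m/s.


Convert G to Pa: G = 26e9 Pa
Compute G/rho = 26e9 / 2535 = 10256410.2564
Vs = sqrt(10256410.2564) = 3202.56 m/s

3202.56


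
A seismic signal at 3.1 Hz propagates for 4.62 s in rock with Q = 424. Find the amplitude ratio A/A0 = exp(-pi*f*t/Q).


pi*f*t/Q = pi*3.1*4.62/424 = 0.106118
A/A0 = exp(-0.106118) = 0.899319

0.899319


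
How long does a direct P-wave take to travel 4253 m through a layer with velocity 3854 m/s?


t = x / V
= 4253 / 3854
= 1.1035 s

1.1035


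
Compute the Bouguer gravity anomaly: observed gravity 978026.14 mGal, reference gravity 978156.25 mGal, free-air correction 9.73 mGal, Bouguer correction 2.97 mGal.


BA = g_obs - g_ref + FAC - BC
= 978026.14 - 978156.25 + 9.73 - 2.97
= -123.35 mGal

-123.35


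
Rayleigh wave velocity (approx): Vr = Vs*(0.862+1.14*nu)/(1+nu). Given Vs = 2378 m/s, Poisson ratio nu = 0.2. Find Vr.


Numerator factor = 0.862 + 1.14*0.2 = 1.09
Denominator = 1 + 0.2 = 1.2
Vr = 2378 * 1.09 / 1.2 = 2160.02 m/s

2160.02


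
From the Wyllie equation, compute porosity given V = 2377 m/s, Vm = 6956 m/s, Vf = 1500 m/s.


1/V - 1/Vm = 1/2377 - 1/6956 = 0.00027694
1/Vf - 1/Vm = 1/1500 - 1/6956 = 0.00052291
phi = 0.00027694 / 0.00052291 = 0.5296

0.5296


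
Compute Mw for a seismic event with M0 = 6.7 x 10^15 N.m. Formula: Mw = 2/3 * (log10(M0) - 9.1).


log10(M0) = log10(6.7 x 10^15) = 15.8261
Mw = 2/3 * (15.8261 - 9.1)
= 2/3 * 6.7261
= 4.48

4.48


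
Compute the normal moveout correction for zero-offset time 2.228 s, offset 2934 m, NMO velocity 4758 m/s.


x/Vnmo = 2934/4758 = 0.616646
(x/Vnmo)^2 = 0.380252
t0^2 = 4.963984
sqrt(4.963984 + 0.380252) = 2.31176
dt = 2.31176 - 2.228 = 0.08376

0.08376


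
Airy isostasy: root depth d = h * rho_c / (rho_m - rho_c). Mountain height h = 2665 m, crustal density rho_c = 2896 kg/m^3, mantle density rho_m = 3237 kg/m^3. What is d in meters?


rho_m - rho_c = 3237 - 2896 = 341
d = 2665 * 2896 / 341
= 7717840 / 341
= 22632.96 m

22632.96


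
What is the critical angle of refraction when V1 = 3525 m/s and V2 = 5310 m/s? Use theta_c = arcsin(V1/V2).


V1/V2 = 3525/5310 = 0.663842
theta_c = arcsin(0.663842) = 41.5935 degrees

41.5935


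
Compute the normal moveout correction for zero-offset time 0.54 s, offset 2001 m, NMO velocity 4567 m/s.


x/Vnmo = 2001/4567 = 0.438143
(x/Vnmo)^2 = 0.191969
t0^2 = 0.2916
sqrt(0.2916 + 0.191969) = 0.695392
dt = 0.695392 - 0.54 = 0.155392

0.155392


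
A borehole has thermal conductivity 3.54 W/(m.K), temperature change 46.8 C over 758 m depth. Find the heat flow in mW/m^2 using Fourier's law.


q = k * dT / dz * 1000
= 3.54 * 46.8 / 758 * 1000
= 0.218565 * 1000
= 218.5646 mW/m^2

218.5646


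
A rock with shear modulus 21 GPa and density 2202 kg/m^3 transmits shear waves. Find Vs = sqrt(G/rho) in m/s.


Convert G to Pa: G = 21e9 Pa
Compute G/rho = 21e9 / 2202 = 9536784.7411
Vs = sqrt(9536784.7411) = 3088.17 m/s

3088.17


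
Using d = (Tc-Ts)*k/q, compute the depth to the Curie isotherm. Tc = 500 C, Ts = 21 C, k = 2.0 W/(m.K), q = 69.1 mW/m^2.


T_Curie - T_surf = 500 - 21 = 479 C
Convert q to W/m^2: 69.1 mW/m^2 = 0.0691 W/m^2
d = 479 * 2.0 / 0.0691 = 13863.97 m

13863.97


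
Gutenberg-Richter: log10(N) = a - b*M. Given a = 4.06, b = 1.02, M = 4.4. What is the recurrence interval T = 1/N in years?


log10(N) = 4.06 - 1.02*4.4 = -0.428
N = 10^-0.428 = 0.37325
T = 1/N = 1/0.37325 = 2.6792 years

2.6792


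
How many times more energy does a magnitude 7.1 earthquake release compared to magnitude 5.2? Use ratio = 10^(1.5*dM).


M2 - M1 = 7.1 - 5.2 = 1.9
1.5 * 1.9 = 2.85
ratio = 10^2.85 = 707.95

707.95


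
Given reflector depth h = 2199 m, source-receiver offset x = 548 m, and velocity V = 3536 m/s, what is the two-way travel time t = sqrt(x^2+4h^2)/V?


x^2 + 4h^2 = 548^2 + 4*2199^2 = 300304 + 19342404 = 19642708
sqrt(19642708) = 4432.0095
t = 4432.0095 / 3536 = 1.2534 s

1.2534


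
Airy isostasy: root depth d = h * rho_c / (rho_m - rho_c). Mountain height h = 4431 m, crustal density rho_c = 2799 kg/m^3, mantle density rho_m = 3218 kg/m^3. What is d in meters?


rho_m - rho_c = 3218 - 2799 = 419
d = 4431 * 2799 / 419
= 12402369 / 419
= 29599.93 m

29599.93


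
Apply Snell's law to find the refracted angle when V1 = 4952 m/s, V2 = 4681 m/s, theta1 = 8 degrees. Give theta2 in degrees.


sin(theta1) = sin(8 deg) = 0.139173
sin(theta2) = V2/V1 * sin(theta1) = 4681/4952 * 0.139173 = 0.131557
theta2 = arcsin(0.131557) = 7.5596 degrees

7.5596


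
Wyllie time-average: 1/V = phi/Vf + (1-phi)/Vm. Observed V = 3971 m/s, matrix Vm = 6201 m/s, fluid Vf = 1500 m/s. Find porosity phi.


1/V - 1/Vm = 1/3971 - 1/6201 = 9.056e-05
1/Vf - 1/Vm = 1/1500 - 1/6201 = 0.0005054
phi = 9.056e-05 / 0.0005054 = 0.1792

0.1792


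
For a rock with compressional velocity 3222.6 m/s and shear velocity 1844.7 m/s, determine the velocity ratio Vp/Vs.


Vp/Vs = 3222.6 / 1844.7
= 1.747

1.747


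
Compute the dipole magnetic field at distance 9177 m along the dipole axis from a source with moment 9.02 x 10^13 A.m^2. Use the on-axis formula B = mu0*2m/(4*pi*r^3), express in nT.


m = 9.02 x 10^13 = 90200000000000 A.m^2
2m = 180400000000000 A.m^2
r^3 = 9177^3 = 772862428233
B = (4pi*10^-7) * 180400000000000 / (4*pi * 772862428233) * 1e9
= 226697325.883039 / 9712075707089.45 * 1e9
= 23341.7997 nT

23341.7997


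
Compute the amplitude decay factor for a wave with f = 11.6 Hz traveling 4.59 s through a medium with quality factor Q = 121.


pi*f*t/Q = pi*11.6*4.59/121 = 1.382405
A/A0 = exp(-1.382405) = 0.250974

0.250974


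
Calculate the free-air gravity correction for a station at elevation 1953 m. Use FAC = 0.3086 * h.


FAC = 0.3086 * h
= 0.3086 * 1953
= 602.6958 mGal

602.6958


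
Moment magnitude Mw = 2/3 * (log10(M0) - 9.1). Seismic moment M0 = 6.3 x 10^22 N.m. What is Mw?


log10(M0) = log10(6.3 x 10^22) = 22.7993
Mw = 2/3 * (22.7993 - 9.1)
= 2/3 * 13.6993
= 9.13

9.13


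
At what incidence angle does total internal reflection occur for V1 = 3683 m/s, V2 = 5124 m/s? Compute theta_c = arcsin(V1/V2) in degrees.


V1/V2 = 3683/5124 = 0.718774
theta_c = arcsin(0.718774) = 45.9534 degrees

45.9534


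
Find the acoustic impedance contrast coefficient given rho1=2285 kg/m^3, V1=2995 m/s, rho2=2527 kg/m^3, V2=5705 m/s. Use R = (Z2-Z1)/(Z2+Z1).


Z1 = 2285 * 2995 = 6843575
Z2 = 2527 * 5705 = 14416535
R = (14416535 - 6843575) / (14416535 + 6843575) = 7572960 / 21260110 = 0.3562

0.3562


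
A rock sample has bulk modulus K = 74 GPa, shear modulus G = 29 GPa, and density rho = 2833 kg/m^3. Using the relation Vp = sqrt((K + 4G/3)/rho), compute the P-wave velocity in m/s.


First compute the effective modulus:
K + 4G/3 = 74e9 + 4*29e9/3 = 112666666666.67 Pa
Then divide by density:
112666666666.67 / 2833 = 39769384.6335 Pa/(kg/m^3)
Take the square root:
Vp = sqrt(39769384.6335) = 6306.3 m/s

6306.3


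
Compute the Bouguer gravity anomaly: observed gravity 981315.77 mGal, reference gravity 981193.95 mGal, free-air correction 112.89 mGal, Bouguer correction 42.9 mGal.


BA = g_obs - g_ref + FAC - BC
= 981315.77 - 981193.95 + 112.89 - 42.9
= 191.81 mGal

191.81


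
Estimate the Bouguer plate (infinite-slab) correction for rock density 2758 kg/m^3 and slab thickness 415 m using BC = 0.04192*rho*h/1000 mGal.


BC = 0.04192 * rho * h / 1000
= 0.04192 * 2758 * 415 / 1000
= 47.9804 mGal

47.9804
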